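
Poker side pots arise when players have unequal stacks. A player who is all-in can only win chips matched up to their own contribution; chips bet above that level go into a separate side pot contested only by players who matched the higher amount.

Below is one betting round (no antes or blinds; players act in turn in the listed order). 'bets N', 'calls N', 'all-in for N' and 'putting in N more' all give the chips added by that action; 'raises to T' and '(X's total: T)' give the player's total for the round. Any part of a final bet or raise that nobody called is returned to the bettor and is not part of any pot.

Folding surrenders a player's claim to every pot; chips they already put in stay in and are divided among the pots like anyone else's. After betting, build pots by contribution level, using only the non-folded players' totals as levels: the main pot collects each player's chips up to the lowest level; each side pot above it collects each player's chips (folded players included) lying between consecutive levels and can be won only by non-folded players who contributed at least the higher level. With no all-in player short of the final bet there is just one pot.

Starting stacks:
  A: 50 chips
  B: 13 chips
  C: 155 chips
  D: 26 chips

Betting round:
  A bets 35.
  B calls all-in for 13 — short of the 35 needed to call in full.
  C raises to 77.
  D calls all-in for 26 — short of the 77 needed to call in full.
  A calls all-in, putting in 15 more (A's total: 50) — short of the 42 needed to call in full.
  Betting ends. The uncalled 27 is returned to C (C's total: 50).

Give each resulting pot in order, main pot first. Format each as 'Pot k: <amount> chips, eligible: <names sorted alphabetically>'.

Pot 1: 52 chips, eligible: A, B, C, D
Pot 2: 39 chips, eligible: A, C, D
Pot 3: 48 chips, eligible: A, C

Derivation:
Contributions (after 27 returned to C): A=50, B=13, C=50, D=26
Pot levels (distinct totals of non-folded players): 13, 26, 50
Layer 1-13: 13 each from A, B, C, D = 13*4 = 52 chips; eligible A, B, C, D
Layer 14-26: 13 each from A, C, D = 13*3 = 39 chips; eligible A, C, D
Layer 27-50: 24 each from A, C = 24*2 = 48 chips; eligible A, C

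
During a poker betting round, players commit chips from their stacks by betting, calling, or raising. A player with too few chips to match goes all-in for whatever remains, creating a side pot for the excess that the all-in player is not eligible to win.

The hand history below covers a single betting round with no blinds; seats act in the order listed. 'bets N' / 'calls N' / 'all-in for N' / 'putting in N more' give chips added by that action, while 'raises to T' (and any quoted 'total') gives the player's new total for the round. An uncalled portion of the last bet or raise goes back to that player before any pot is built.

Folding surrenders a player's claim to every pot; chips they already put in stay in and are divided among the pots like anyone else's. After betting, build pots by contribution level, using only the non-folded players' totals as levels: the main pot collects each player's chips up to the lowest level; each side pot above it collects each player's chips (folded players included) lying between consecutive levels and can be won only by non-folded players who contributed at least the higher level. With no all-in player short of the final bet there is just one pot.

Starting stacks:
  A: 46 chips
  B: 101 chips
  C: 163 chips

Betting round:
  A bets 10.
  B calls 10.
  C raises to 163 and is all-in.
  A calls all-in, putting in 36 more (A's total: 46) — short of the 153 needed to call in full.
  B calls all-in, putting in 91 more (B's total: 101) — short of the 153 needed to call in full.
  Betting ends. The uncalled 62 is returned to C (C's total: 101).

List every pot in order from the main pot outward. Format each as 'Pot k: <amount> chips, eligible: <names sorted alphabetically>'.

Contributions (after 62 returned to C): A=46, B=101, C=101
Pot levels (distinct totals of non-folded players): 46, 101
Layer 1-46: 46 each from A, B, C = 46*3 = 138 chips; eligible A, B, C
Layer 47-101: 55 each from B, C = 55*2 = 110 chips; eligible B, C

Pot 1: 138 chips, eligible: A, B, C
Pot 2: 110 chips, eligible: B, C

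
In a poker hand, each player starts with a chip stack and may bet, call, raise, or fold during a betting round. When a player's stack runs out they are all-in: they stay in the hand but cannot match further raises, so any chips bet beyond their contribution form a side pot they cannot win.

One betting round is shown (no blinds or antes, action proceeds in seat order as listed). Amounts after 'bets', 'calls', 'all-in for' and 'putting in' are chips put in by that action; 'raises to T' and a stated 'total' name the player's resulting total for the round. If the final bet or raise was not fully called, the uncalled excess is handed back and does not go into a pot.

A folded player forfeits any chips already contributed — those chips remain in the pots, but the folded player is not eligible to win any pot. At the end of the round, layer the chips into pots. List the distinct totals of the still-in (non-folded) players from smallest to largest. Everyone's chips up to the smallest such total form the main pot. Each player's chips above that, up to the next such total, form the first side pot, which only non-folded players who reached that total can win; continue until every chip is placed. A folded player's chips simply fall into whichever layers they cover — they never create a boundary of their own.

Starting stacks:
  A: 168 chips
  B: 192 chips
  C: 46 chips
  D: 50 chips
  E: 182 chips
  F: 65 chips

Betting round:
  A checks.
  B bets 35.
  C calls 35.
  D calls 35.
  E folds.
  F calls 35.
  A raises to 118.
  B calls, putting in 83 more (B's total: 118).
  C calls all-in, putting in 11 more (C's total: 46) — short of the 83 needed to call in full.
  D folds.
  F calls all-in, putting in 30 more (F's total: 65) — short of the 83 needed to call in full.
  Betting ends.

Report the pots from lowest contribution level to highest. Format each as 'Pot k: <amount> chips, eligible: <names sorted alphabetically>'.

Contributions: A=118, B=118, C=46, D=35, F=65
Folded: D, E
Pot levels (distinct totals of non-folded players): 46, 65, 118
Layer 1-46: A 46 + B 46 + C 46 + D 35 + F 46 = 219 chips; eligible A, B, C, F
Layer 47-65: 19 each from A, B, F = 19*3 = 57 chips; eligible A, B, F
Layer 66-118: 53 each from A, B = 53*2 = 106 chips; eligible A, B

Pot 1: 219 chips, eligible: A, B, C, F
Pot 2: 57 chips, eligible: A, B, F
Pot 3: 106 chips, eligible: A, B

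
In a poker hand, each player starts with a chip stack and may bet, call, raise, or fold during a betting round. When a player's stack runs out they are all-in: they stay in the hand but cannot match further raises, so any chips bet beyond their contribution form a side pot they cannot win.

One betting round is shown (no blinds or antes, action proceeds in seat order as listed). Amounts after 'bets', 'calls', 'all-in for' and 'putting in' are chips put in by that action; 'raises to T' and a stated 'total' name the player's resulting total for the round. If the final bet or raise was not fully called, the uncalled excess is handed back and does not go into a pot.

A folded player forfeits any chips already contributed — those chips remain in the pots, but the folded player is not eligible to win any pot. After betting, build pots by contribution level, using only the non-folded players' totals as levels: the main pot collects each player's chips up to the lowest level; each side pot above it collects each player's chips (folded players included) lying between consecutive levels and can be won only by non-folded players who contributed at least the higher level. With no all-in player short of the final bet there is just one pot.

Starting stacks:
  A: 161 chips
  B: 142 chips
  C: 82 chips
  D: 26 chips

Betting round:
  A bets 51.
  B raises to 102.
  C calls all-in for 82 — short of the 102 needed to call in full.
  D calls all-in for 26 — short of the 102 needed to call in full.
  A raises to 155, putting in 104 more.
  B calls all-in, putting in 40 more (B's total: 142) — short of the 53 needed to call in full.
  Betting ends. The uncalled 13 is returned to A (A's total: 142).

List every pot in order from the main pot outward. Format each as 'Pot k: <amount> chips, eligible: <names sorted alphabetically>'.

Contributions (after 13 returned to A): A=142, B=142, C=82, D=26
Pot levels (distinct totals of non-folded players): 26, 82, 142
Layer 1-26: 26 each from A, B, C, D = 26*4 = 104 chips; eligible A, B, C, D
Layer 27-82: 56 each from A, B, C = 56*3 = 168 chips; eligible A, B, C
Layer 83-142: 60 each from A, B = 60*2 = 120 chips; eligible A, B

Pot 1: 104 chips, eligible: A, B, C, D
Pot 2: 168 chips, eligible: A, B, C
Pot 3: 120 chips, eligible: A, B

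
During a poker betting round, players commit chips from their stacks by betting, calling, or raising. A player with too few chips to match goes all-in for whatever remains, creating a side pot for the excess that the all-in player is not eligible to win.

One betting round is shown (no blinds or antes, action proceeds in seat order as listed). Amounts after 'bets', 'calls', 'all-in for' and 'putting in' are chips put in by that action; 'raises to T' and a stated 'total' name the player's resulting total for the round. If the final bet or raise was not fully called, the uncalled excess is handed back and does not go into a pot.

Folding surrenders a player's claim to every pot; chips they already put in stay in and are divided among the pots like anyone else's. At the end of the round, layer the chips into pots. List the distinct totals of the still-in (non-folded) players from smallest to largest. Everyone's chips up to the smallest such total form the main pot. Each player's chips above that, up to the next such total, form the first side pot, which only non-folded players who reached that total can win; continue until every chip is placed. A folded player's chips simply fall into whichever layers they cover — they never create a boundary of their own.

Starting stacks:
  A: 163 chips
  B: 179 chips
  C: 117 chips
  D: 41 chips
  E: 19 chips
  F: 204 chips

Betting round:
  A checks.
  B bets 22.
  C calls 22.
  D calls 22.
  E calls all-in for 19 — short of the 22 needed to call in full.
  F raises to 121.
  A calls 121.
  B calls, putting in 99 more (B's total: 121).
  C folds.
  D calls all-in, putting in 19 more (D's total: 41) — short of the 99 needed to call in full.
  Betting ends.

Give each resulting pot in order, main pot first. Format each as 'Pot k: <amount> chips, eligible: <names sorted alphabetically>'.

Pot 1: 114 chips, eligible: A, B, D, E, F
Pot 2: 91 chips, eligible: A, B, D, F
Pot 3: 240 chips, eligible: A, B, F

Derivation:
Contributions: A=121, B=121, C=22, D=41, E=19, F=121
Folded: C
Pot levels (distinct totals of non-folded players): 19, 41, 121
Layer 1-19: 19 each from A, B, C, D, E, F = 19*6 = 114 chips; eligible A, B, D, E, F
Layer 20-41: A 22 + B 22 + C 3 + D 22 + F 22 = 91 chips; eligible A, B, D, F
Layer 42-121: 80 each from A, B, F = 80*3 = 240 chips; eligible A, B, F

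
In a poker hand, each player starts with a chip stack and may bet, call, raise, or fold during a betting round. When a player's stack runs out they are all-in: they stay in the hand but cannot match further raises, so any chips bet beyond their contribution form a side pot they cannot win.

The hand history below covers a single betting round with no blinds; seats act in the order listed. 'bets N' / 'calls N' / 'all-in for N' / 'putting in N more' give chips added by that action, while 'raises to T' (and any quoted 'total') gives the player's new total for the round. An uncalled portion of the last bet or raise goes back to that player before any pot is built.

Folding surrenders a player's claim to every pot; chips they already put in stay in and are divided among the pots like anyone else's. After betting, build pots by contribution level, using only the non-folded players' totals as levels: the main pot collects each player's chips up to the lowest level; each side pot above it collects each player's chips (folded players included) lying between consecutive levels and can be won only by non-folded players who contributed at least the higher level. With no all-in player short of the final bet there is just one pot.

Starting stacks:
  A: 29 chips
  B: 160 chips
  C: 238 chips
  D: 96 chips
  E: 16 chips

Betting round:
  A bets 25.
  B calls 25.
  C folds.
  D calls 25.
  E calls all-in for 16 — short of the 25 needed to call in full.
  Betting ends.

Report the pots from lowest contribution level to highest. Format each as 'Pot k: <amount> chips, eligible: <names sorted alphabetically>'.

Contributions: A=25, B=25, D=25, E=16
Folded: C
Pot levels (distinct totals of non-folded players): 16, 25
Layer 1-16: 16 each from A, B, D, E = 16*4 = 64 chips; eligible A, B, D, E
Layer 17-25: 9 each from A, B, D = 9*3 = 27 chips; eligible A, B, D

Pot 1: 64 chips, eligible: A, B, D, E
Pot 2: 27 chips, eligible: A, B, D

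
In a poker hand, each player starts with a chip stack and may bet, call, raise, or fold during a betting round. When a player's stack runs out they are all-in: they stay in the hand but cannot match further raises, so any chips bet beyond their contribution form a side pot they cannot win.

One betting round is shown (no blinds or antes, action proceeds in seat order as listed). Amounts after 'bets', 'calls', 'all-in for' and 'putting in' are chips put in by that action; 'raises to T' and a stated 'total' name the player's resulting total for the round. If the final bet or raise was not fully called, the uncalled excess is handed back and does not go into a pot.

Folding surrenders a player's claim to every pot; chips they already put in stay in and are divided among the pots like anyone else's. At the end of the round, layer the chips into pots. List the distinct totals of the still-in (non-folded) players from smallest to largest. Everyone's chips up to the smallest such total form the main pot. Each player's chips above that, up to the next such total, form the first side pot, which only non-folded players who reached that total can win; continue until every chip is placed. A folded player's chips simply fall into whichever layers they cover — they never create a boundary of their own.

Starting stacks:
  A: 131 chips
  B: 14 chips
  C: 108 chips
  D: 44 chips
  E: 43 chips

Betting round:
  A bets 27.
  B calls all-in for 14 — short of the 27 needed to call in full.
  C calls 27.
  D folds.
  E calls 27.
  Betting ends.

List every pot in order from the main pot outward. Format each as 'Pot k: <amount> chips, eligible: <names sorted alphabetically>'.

Contributions: A=27, B=14, C=27, E=27
Folded: D
Pot levels (distinct totals of non-folded players): 14, 27
Layer 1-14: 14 each from A, B, C, E = 14*4 = 56 chips; eligible A, B, C, E
Layer 15-27: 13 each from A, C, E = 13*3 = 39 chips; eligible A, C, E

Pot 1: 56 chips, eligible: A, B, C, E
Pot 2: 39 chips, eligible: A, C, E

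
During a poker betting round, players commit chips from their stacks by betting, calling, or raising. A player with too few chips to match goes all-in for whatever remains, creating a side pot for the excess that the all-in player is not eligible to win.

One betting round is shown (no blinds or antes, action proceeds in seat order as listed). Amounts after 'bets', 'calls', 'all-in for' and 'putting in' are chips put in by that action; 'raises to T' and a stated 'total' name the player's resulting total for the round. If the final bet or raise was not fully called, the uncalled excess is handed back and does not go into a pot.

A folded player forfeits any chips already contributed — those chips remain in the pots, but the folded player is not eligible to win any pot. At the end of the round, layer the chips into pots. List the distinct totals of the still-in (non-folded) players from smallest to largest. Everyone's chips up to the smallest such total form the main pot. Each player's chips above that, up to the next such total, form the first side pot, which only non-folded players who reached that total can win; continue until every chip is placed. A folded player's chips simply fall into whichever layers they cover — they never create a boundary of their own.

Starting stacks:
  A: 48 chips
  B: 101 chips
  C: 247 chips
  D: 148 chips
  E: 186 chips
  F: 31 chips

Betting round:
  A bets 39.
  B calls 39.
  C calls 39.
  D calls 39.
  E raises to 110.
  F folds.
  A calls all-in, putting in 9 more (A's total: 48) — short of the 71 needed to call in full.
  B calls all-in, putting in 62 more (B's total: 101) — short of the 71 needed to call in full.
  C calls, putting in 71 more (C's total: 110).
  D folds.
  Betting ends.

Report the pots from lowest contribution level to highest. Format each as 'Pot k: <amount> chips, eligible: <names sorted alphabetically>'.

Contributions: A=48, B=101, C=110, D=39, E=110
Folded: D, F
Pot levels (distinct totals of non-folded players): 48, 101, 110
Layer 1-48: A 48 + B 48 + C 48 + D 39 + E 48 = 231 chips; eligible A, B, C, E
Layer 49-101: 53 each from B, C, E = 53*3 = 159 chips; eligible B, C, E
Layer 102-110: 9 each from C, E = 9*2 = 18 chips; eligible C, E

Pot 1: 231 chips, eligible: A, B, C, E
Pot 2: 159 chips, eligible: B, C, E
Pot 3: 18 chips, eligible: C, E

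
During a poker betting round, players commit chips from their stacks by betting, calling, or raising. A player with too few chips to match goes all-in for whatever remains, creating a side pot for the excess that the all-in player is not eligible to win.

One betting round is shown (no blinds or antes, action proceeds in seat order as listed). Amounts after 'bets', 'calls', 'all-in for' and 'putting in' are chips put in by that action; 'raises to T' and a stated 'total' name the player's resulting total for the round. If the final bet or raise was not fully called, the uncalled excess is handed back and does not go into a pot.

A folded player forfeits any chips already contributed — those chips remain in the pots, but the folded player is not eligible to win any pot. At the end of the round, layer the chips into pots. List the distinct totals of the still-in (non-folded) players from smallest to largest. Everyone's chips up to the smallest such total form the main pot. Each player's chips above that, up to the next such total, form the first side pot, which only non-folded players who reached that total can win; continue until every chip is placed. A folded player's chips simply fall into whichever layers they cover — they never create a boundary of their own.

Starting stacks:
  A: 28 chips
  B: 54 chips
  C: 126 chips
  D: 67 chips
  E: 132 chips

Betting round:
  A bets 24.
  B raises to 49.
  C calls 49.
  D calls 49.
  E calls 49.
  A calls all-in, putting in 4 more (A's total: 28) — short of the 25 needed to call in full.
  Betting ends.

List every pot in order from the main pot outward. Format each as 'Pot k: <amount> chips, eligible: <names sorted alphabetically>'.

Pot 1: 140 chips, eligible: A, B, C, D, E
Pot 2: 84 chips, eligible: B, C, D, E

Derivation:
Contributions: A=28, B=49, C=49, D=49, E=49
Pot levels (distinct totals of non-folded players): 28, 49
Layer 1-28: 28 each from A, B, C, D, E = 28*5 = 140 chips; eligible A, B, C, D, E
Layer 29-49: 21 each from B, C, D, E = 21*4 = 84 chips; eligible B, C, D, E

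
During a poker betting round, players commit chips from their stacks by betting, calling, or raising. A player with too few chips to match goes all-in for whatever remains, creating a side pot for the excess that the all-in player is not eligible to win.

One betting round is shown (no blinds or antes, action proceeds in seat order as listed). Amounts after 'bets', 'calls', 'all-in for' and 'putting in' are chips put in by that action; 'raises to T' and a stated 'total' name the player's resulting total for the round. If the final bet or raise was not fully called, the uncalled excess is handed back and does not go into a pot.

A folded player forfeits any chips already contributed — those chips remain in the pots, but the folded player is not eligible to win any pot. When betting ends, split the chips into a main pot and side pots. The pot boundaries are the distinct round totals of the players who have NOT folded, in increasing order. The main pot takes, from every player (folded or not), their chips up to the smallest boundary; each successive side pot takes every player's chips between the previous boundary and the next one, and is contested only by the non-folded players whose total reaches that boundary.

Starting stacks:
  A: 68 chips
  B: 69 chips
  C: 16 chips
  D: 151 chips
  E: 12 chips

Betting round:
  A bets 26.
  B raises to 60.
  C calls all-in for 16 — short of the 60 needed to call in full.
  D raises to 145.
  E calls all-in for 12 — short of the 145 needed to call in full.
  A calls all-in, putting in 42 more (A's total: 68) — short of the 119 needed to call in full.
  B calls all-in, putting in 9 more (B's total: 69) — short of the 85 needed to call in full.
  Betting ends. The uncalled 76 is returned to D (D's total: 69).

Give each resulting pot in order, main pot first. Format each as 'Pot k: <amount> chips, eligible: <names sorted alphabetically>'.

Contributions (after 76 returned to D): A=68, B=69, C=16, D=69, E=12
Pot levels (distinct totals of non-folded players): 12, 16, 68, 69
Layer 1-12: 12 each from A, B, C, D, E = 12*5 = 60 chips; eligible A, B, C, D, E
Layer 13-16: 4 each from A, B, C, D = 4*4 = 16 chips; eligible A, B, C, D
Layer 17-68: 52 each from A, B, D = 52*3 = 156 chips; eligible A, B, D
Layer 69-69: 1 each from B, D = 1*2 = 2 chips; eligible B, D

Pot 1: 60 chips, eligible: A, B, C, D, E
Pot 2: 16 chips, eligible: A, B, C, D
Pot 3: 156 chips, eligible: A, B, D
Pot 4: 2 chips, eligible: B, D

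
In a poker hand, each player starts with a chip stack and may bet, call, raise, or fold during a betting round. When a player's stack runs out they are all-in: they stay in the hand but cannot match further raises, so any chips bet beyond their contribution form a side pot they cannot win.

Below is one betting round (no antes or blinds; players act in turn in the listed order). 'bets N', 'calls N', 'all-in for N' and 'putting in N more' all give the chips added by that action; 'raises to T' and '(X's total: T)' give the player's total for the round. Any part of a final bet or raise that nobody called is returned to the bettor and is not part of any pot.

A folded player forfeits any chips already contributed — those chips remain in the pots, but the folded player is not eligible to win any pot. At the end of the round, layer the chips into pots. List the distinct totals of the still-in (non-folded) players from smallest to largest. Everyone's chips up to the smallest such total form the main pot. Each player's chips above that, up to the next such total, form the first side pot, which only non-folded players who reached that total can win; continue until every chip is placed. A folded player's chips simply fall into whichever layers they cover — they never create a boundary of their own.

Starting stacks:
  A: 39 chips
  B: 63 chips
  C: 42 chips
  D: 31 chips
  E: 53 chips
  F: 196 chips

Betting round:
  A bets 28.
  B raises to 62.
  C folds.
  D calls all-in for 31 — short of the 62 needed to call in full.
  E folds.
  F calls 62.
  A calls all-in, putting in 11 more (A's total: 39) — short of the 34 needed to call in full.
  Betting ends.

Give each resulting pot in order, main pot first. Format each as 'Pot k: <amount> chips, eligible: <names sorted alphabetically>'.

Contributions: A=39, B=62, D=31, F=62
Folded: C, E
Pot levels (distinct totals of non-folded players): 31, 39, 62
Layer 1-31: 31 each from A, B, D, F = 31*4 = 124 chips; eligible A, B, D, F
Layer 32-39: 8 each from A, B, F = 8*3 = 24 chips; eligible A, B, F
Layer 40-62: 23 each from B, F = 23*2 = 46 chips; eligible B, F

Pot 1: 124 chips, eligible: A, B, D, F
Pot 2: 24 chips, eligible: A, B, F
Pot 3: 46 chips, eligible: B, F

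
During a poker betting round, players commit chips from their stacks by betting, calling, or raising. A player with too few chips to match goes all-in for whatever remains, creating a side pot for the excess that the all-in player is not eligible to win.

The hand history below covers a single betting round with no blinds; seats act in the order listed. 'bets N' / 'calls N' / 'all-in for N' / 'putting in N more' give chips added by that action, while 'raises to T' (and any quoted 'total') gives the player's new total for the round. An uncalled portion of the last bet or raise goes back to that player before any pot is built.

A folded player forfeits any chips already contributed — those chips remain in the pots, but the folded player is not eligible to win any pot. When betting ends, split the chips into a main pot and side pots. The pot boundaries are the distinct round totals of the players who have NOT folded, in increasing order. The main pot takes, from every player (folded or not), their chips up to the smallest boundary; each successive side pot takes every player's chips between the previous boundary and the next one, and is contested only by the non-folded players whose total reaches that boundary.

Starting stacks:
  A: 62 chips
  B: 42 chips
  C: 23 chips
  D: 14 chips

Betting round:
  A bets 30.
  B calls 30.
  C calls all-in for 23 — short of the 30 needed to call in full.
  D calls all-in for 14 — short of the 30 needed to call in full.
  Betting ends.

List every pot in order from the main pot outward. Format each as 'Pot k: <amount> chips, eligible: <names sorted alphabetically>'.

Contributions: A=30, B=30, C=23, D=14
Pot levels (distinct totals of non-folded players): 14, 23, 30
Layer 1-14: 14 each from A, B, C, D = 14*4 = 56 chips; eligible A, B, C, D
Layer 15-23: 9 each from A, B, C = 9*3 = 27 chips; eligible A, B, C
Layer 24-30: 7 each from A, B = 7*2 = 14 chips; eligible A, B

Pot 1: 56 chips, eligible: A, B, C, D
Pot 2: 27 chips, eligible: A, B, C
Pot 3: 14 chips, eligible: A, B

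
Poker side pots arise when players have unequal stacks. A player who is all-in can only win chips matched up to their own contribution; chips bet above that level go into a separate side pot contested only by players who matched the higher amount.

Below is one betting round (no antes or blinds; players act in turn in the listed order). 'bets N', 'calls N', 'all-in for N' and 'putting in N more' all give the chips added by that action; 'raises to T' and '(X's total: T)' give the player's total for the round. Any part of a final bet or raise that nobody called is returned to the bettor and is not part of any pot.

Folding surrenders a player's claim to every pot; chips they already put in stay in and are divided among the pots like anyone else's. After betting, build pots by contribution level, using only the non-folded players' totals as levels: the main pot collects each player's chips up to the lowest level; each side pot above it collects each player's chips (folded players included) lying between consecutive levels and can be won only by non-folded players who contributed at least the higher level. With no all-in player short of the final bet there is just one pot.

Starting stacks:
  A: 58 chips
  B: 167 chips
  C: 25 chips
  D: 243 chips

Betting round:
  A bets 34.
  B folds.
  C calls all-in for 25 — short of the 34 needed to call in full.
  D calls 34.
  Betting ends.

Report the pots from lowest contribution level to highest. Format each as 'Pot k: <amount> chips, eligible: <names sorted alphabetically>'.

Contributions: A=34, C=25, D=34
Folded: B
Pot levels (distinct totals of non-folded players): 25, 34
Layer 1-25: 25 each from A, C, D = 25*3 = 75 chips; eligible A, C, D
Layer 26-34: 9 each from A, D = 9*2 = 18 chips; eligible A, D

Pot 1: 75 chips, eligible: A, C, D
Pot 2: 18 chips, eligible: A, D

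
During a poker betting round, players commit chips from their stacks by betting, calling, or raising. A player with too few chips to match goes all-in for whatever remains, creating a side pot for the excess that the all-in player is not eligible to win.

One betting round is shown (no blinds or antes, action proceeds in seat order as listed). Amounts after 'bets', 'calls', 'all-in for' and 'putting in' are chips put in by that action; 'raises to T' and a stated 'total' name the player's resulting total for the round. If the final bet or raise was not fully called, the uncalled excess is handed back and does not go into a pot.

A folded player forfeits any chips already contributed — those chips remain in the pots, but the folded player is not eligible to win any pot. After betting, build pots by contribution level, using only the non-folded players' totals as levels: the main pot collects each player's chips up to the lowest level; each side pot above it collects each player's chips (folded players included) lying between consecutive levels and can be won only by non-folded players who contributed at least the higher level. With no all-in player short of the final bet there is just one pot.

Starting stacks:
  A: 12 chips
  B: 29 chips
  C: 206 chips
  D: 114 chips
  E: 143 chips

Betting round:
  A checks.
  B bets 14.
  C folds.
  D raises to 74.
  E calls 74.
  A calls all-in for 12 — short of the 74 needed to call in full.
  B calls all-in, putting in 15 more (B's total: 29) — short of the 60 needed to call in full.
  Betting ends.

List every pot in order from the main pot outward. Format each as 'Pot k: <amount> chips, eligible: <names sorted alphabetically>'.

Contributions: A=12, B=29, D=74, E=74
Folded: C
Pot levels (distinct totals of non-folded players): 12, 29, 74
Layer 1-12: 12 each from A, B, D, E = 12*4 = 48 chips; eligible A, B, D, E
Layer 13-29: 17 each from B, D, E = 17*3 = 51 chips; eligible B, D, E
Layer 30-74: 45 each from D, E = 45*2 = 90 chips; eligible D, E

Pot 1: 48 chips, eligible: A, B, D, E
Pot 2: 51 chips, eligible: B, D, E
Pot 3: 90 chips, eligible: D, E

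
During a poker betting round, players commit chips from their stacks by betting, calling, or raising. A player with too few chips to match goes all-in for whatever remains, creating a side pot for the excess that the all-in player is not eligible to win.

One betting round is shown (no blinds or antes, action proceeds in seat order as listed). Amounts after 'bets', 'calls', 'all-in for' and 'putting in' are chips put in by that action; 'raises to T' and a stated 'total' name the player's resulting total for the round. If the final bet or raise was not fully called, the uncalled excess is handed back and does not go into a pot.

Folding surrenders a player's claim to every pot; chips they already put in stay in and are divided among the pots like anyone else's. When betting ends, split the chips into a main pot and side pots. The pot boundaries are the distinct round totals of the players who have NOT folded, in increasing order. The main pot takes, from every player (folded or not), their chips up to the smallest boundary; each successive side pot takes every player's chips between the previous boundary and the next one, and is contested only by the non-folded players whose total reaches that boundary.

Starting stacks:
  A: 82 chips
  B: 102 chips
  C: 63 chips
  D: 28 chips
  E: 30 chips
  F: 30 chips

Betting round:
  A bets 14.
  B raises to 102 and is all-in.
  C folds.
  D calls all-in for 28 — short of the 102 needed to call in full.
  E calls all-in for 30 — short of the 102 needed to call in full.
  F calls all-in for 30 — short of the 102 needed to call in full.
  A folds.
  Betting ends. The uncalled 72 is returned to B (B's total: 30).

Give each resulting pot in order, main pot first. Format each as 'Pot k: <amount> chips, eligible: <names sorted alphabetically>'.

Pot 1: 126 chips, eligible: B, D, E, F
Pot 2: 6 chips, eligible: B, E, F

Derivation:
Contributions (after 72 returned to B): A=14, B=30, D=28, E=30, F=30
Folded: A, C
Pot levels (distinct totals of non-folded players): 28, 30
Layer 1-28: A 14 + B 28 + D 28 + E 28 + F 28 = 126 chips; eligible B, D, E, F
Layer 29-30: 2 each from B, E, F = 2*3 = 6 chips; eligible B, E, F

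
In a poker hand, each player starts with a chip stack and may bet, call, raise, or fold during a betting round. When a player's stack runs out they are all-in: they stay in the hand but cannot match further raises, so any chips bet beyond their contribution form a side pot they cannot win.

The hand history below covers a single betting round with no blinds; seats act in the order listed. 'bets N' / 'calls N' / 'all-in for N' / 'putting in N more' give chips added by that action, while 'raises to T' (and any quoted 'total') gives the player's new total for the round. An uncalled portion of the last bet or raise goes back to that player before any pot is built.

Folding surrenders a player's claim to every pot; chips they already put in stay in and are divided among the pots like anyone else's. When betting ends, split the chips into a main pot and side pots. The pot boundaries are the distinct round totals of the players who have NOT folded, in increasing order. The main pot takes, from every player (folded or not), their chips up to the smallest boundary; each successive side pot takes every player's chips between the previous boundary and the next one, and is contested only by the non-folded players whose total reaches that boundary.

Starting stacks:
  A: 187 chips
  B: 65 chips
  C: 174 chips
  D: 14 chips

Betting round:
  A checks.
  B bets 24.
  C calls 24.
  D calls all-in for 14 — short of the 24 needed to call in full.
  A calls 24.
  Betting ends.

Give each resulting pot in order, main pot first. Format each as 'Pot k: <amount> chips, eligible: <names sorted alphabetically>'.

Pot 1: 56 chips, eligible: A, B, C, D
Pot 2: 30 chips, eligible: A, B, C

Derivation:
Contributions: A=24, B=24, C=24, D=14
Pot levels (distinct totals of non-folded players): 14, 24
Layer 1-14: 14 each from A, B, C, D = 14*4 = 56 chips; eligible A, B, C, D
Layer 15-24: 10 each from A, B, C = 10*3 = 30 chips; eligible A, B, C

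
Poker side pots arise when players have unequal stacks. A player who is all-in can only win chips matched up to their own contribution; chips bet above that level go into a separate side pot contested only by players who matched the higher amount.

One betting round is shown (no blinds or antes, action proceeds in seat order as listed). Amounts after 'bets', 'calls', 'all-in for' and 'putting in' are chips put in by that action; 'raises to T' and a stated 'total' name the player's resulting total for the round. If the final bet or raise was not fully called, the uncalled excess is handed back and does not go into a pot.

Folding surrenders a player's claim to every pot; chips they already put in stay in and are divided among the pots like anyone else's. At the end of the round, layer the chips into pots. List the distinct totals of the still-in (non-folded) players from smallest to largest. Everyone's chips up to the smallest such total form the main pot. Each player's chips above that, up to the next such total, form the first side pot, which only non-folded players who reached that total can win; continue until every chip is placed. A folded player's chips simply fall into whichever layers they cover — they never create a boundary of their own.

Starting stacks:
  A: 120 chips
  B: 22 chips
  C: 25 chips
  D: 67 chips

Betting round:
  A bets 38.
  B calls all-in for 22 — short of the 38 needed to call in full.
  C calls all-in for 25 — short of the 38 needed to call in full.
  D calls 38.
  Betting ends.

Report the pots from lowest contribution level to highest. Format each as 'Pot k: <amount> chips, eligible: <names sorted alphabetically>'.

Contributions: A=38, B=22, C=25, D=38
Pot levels (distinct totals of non-folded players): 22, 25, 38
Layer 1-22: 22 each from A, B, C, D = 22*4 = 88 chips; eligible A, B, C, D
Layer 23-25: 3 each from A, C, D = 3*3 = 9 chips; eligible A, C, D
Layer 26-38: 13 each from A, D = 13*2 = 26 chips; eligible A, D

Pot 1: 88 chips, eligible: A, B, C, D
Pot 2: 9 chips, eligible: A, C, D
Pot 3: 26 chips, eligible: A, D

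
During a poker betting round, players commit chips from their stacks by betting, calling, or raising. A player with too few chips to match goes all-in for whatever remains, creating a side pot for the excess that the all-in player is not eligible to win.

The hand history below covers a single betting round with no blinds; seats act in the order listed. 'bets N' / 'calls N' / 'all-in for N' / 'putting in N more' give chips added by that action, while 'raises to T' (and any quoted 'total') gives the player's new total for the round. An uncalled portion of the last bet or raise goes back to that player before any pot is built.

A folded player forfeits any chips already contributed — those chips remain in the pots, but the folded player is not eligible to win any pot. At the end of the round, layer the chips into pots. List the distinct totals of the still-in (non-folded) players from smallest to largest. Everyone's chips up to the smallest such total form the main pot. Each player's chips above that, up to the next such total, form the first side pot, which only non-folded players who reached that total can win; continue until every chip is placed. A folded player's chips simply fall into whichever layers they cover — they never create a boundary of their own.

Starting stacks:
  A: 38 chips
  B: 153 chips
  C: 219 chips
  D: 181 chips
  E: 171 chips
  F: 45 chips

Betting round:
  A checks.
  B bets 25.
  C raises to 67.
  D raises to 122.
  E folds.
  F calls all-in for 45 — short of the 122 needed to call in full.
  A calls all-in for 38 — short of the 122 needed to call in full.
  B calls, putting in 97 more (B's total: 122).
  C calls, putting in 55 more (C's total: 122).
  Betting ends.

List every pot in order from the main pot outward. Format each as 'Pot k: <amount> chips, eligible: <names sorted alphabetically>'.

Contributions: A=38, B=122, C=122, D=122, F=45
Folded: E
Pot levels (distinct totals of non-folded players): 38, 45, 122
Layer 1-38: 38 each from A, B, C, D, F = 38*5 = 190 chips; eligible A, B, C, D, F
Layer 39-45: 7 each from B, C, D, F = 7*4 = 28 chips; eligible B, C, D, F
Layer 46-122: 77 each from B, C, D = 77*3 = 231 chips; eligible B, C, D

Pot 1: 190 chips, eligible: A, B, C, D, F
Pot 2: 28 chips, eligible: B, C, D, F
Pot 3: 231 chips, eligible: B, C, D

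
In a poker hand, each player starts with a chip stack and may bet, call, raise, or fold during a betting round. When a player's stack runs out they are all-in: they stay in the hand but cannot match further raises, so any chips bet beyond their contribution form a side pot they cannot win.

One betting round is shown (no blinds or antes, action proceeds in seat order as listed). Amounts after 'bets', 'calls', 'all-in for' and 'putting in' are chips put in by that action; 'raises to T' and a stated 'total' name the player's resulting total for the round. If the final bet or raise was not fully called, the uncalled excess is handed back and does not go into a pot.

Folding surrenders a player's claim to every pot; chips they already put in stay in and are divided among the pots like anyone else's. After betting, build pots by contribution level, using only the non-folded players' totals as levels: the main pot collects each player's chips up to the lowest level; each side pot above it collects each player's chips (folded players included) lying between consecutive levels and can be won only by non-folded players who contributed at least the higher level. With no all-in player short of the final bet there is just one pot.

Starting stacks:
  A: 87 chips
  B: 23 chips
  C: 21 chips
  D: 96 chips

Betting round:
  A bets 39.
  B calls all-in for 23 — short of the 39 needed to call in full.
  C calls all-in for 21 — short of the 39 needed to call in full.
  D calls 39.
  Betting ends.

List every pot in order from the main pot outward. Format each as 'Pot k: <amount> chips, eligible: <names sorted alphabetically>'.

Pot 1: 84 chips, eligible: A, B, C, D
Pot 2: 6 chips, eligible: A, B, D
Pot 3: 32 chips, eligible: A, D

Derivation:
Contributions: A=39, B=23, C=21, D=39
Pot levels (distinct totals of non-folded players): 21, 23, 39
Layer 1-21: 21 each from A, B, C, D = 21*4 = 84 chips; eligible A, B, C, D
Layer 22-23: 2 each from A, B, D = 2*3 = 6 chips; eligible A, B, D
Layer 24-39: 16 each from A, D = 16*2 = 32 chips; eligible A, D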